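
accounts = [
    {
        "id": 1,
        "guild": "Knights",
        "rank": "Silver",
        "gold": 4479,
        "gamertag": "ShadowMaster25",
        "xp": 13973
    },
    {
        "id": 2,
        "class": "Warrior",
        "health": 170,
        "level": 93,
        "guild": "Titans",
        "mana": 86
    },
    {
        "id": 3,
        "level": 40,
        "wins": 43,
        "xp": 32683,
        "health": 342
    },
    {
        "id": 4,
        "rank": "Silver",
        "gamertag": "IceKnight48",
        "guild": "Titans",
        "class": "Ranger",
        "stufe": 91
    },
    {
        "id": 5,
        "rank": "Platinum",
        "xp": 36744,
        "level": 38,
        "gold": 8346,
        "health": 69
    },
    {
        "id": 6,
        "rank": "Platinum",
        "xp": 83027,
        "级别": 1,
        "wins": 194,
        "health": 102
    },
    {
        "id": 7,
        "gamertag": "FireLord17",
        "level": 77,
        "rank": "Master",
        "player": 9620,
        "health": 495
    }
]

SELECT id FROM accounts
[1, 2, 3, 4, 5, 6, 7]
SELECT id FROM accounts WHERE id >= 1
[1, 2, 3, 4, 5, 6, 7]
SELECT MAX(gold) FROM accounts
8346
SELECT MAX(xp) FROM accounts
83027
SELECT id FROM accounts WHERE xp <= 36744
[1, 3, 5]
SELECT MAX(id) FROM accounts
7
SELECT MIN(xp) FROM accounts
13973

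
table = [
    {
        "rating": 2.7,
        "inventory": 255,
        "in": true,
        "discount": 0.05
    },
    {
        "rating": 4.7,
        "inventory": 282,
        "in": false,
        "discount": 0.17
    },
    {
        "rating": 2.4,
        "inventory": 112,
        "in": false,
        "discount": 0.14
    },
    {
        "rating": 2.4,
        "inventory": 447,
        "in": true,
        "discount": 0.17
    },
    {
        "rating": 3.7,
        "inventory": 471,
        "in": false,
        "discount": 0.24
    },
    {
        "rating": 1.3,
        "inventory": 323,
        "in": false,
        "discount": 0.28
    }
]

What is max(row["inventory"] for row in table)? 471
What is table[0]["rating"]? 2.7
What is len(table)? 6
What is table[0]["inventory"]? 255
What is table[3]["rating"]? 2.4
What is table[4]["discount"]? 0.24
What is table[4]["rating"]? 3.7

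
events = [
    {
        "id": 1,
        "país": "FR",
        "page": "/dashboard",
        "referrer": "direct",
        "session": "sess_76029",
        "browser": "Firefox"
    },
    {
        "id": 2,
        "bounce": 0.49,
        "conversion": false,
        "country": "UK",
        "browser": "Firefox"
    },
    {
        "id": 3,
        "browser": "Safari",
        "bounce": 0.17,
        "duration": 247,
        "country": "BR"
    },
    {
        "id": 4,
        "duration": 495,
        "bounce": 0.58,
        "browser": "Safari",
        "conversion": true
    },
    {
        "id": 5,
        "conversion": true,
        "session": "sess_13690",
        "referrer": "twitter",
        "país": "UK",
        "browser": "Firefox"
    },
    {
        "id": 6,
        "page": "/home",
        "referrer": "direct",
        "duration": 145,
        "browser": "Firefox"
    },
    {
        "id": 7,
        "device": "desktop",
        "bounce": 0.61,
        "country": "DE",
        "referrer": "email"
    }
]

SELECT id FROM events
[1, 2, 3, 4, 5, 6, 7]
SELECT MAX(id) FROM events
7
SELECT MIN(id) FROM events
1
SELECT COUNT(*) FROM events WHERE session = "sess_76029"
1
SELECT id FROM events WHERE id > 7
[]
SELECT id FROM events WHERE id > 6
[7]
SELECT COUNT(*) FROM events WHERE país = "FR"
1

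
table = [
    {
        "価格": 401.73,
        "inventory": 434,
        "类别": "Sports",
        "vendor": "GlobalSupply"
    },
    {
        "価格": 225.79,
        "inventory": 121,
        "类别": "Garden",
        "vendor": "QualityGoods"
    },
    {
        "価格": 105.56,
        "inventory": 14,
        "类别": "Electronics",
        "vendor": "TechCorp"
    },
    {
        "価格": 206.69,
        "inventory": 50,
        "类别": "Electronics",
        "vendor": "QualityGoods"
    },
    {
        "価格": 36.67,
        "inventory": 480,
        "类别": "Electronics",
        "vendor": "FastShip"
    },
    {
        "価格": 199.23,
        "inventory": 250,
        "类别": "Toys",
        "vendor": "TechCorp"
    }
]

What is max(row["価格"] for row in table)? 401.73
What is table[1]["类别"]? "Garden"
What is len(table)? 6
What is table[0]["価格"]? 401.73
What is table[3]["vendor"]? "QualityGoods"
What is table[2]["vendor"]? "TechCorp"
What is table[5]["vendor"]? "TechCorp"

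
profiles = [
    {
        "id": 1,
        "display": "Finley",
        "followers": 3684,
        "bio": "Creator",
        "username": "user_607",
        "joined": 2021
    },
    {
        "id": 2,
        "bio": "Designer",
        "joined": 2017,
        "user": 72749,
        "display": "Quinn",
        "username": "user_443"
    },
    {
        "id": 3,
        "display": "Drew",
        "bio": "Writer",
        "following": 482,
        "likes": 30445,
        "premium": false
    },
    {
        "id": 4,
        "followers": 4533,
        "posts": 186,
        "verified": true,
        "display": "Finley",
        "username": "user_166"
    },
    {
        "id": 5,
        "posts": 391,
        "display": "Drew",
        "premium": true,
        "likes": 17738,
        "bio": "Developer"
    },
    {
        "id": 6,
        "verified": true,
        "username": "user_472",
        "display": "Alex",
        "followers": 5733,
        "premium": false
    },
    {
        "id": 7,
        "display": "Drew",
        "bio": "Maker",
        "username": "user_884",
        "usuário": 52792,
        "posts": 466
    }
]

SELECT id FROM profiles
[1, 2, 3, 4, 5, 6, 7]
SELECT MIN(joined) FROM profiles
2017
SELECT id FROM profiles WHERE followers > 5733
[]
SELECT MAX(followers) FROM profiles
5733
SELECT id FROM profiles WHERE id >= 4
[4, 5, 6, 7]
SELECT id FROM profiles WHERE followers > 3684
[4, 6]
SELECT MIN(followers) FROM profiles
3684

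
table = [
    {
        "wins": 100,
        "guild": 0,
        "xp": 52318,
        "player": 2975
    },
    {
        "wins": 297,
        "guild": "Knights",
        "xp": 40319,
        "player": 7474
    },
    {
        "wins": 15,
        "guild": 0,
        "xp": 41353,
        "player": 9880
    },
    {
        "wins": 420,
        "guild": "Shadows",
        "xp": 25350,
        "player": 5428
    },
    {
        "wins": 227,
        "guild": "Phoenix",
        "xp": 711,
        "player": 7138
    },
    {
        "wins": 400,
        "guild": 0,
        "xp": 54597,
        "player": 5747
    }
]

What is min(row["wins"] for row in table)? 15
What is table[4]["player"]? 7138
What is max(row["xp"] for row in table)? 54597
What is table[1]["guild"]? "Knights"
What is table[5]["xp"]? 54597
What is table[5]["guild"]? 0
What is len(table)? 6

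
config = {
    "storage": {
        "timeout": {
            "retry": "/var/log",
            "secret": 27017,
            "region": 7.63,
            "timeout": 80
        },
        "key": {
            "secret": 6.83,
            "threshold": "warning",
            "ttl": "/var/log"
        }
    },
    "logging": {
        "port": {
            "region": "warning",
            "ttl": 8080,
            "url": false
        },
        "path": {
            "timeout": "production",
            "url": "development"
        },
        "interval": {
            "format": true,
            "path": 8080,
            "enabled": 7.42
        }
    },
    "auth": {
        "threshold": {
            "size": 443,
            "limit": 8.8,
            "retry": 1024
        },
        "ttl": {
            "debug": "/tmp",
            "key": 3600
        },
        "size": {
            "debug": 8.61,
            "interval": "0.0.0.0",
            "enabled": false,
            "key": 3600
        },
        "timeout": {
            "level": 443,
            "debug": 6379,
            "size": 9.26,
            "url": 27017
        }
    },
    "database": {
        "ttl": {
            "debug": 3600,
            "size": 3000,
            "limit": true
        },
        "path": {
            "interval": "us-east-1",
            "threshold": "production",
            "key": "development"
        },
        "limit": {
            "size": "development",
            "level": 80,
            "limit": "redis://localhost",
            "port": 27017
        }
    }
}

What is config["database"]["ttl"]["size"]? 3000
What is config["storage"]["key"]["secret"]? 6.83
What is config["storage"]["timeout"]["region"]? 7.63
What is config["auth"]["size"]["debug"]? 8.61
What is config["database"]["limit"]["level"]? 80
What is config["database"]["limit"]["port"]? 27017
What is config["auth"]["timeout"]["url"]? 27017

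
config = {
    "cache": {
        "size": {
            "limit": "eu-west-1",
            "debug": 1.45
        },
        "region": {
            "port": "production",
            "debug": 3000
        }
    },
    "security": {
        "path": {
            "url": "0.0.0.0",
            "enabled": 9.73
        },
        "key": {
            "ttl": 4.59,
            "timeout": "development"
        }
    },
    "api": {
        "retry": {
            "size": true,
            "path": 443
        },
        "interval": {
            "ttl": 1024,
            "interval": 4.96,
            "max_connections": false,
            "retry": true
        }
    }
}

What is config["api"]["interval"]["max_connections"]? False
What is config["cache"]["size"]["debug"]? 1.45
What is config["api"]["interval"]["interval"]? 4.96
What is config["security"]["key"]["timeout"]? "development"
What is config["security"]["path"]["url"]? "0.0.0.0"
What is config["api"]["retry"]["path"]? 443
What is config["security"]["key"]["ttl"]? 4.59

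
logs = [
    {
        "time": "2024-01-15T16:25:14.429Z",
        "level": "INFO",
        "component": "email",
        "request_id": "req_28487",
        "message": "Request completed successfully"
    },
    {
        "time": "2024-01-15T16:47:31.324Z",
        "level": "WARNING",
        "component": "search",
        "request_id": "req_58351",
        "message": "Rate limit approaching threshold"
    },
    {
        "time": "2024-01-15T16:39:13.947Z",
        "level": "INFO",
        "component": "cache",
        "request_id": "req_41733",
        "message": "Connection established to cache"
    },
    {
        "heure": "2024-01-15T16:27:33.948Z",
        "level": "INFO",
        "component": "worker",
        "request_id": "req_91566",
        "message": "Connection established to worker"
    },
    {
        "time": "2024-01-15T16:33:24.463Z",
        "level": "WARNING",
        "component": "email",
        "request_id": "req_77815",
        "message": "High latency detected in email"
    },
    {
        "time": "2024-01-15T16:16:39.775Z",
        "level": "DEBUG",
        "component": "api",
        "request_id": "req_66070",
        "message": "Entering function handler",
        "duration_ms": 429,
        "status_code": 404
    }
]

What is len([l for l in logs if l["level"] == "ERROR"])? 0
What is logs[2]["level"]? "INFO"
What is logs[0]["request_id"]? "req_28487"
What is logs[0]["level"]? "INFO"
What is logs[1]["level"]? "WARNING"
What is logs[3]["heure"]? "2024-01-15T16:27:33.948Z"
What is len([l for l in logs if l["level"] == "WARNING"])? 2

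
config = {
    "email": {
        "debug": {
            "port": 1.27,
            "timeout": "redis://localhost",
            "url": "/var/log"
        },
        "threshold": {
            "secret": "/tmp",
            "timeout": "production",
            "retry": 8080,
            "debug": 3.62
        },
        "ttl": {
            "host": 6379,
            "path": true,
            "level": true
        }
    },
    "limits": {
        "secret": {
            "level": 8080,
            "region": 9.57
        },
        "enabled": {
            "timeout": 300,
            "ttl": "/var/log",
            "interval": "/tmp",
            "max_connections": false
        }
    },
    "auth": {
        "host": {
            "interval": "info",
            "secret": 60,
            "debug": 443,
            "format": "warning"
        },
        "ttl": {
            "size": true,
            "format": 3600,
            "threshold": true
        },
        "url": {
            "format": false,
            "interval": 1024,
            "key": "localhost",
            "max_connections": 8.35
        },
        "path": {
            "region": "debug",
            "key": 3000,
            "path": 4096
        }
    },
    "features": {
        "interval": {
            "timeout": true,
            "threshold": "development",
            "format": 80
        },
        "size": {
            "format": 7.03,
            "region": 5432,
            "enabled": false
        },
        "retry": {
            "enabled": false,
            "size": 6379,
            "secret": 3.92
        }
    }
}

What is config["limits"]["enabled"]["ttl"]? "/var/log"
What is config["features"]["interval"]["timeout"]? True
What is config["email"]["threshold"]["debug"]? 3.62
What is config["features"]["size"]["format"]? 7.03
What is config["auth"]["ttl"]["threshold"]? True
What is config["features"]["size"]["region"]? 5432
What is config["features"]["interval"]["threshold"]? "development"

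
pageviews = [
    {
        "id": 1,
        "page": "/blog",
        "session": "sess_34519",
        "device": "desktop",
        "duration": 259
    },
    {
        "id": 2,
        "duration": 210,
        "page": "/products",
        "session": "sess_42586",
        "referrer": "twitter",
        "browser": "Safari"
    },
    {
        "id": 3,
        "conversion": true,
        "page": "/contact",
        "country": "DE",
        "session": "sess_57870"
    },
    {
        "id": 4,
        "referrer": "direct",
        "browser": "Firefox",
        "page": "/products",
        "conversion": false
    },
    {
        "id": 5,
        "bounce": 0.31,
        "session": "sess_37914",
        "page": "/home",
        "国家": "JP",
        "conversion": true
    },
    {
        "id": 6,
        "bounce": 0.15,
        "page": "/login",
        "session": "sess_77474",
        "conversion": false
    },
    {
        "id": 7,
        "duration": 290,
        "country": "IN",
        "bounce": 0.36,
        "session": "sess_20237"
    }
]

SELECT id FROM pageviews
[1, 2, 3, 4, 5, 6, 7]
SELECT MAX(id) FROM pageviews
7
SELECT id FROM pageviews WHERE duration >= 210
[1, 2, 7]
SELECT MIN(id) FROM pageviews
1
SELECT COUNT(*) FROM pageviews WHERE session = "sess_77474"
1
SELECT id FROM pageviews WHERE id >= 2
[2, 3, 4, 5, 6, 7]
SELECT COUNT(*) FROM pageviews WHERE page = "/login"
1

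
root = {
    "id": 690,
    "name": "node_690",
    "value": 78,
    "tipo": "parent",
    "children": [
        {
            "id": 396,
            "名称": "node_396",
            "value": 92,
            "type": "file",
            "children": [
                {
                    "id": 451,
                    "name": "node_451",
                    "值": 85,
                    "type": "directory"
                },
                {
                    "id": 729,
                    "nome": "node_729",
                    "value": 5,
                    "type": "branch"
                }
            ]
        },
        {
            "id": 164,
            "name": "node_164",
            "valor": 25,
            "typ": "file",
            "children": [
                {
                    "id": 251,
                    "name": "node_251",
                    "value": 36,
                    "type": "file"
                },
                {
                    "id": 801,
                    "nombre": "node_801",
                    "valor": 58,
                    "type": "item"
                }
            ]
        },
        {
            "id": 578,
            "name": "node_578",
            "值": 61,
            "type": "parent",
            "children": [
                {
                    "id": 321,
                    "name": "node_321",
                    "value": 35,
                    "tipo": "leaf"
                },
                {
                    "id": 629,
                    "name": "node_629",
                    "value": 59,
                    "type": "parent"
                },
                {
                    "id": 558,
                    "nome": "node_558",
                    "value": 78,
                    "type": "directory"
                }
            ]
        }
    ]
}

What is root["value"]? 78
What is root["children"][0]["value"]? 92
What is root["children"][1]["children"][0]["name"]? "node_251"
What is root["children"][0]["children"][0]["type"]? "directory"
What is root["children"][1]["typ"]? "file"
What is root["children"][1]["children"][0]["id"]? 251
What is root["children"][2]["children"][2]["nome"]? "node_558"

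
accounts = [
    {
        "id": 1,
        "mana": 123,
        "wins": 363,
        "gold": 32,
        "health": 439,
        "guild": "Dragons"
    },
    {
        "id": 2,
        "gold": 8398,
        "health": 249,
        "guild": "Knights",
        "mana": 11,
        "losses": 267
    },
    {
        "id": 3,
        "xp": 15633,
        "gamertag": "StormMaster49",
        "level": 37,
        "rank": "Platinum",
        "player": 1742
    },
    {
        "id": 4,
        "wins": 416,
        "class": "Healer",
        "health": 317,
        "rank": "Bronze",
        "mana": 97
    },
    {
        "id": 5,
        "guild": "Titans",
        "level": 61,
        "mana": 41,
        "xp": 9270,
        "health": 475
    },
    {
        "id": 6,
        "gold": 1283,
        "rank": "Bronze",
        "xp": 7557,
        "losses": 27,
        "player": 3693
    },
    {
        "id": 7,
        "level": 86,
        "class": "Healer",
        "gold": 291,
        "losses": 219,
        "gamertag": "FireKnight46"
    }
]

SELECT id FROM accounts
[1, 2, 3, 4, 5, 6, 7]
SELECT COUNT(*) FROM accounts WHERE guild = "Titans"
1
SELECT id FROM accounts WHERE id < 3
[1, 2]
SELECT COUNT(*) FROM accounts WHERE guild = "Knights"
1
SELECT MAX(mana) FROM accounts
123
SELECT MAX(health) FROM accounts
475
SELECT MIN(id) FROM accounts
1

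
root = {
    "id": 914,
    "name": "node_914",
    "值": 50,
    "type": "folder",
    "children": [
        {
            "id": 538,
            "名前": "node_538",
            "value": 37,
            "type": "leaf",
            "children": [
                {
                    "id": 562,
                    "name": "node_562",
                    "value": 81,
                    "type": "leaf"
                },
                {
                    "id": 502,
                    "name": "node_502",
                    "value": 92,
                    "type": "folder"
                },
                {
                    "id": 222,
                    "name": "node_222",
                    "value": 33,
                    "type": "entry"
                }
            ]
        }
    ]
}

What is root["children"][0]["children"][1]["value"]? 92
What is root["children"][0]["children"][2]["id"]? 222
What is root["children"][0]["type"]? "leaf"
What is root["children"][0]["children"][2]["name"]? "node_222"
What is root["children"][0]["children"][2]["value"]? 33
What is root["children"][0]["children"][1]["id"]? 502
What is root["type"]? "folder"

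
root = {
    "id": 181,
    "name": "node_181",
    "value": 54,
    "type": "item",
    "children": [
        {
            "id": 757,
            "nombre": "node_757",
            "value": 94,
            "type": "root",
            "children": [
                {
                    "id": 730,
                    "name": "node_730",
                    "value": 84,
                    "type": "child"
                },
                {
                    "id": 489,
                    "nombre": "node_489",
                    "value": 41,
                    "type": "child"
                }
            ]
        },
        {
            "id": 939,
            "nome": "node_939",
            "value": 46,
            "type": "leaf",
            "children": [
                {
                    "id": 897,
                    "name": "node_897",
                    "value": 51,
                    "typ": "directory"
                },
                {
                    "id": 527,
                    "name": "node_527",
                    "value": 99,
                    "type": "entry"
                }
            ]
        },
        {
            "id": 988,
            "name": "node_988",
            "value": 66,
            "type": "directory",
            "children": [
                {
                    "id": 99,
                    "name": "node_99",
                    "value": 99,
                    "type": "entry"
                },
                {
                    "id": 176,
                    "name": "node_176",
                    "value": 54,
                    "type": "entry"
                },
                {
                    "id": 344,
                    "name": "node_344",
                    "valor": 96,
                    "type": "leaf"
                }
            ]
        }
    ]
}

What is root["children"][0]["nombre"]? "node_757"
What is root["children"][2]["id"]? 988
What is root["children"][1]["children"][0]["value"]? 51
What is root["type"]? "item"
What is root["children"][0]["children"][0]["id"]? 730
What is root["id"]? 181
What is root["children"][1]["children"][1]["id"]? 527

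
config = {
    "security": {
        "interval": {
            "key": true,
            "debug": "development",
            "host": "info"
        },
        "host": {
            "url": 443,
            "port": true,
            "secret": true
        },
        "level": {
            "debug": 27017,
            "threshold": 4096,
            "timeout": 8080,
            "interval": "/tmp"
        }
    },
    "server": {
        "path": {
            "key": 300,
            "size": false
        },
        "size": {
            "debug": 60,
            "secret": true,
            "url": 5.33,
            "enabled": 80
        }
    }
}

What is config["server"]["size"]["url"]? 5.33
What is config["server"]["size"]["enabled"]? 80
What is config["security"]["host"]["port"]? True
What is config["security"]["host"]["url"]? 443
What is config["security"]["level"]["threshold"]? 4096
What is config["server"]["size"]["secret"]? True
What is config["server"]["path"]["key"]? 300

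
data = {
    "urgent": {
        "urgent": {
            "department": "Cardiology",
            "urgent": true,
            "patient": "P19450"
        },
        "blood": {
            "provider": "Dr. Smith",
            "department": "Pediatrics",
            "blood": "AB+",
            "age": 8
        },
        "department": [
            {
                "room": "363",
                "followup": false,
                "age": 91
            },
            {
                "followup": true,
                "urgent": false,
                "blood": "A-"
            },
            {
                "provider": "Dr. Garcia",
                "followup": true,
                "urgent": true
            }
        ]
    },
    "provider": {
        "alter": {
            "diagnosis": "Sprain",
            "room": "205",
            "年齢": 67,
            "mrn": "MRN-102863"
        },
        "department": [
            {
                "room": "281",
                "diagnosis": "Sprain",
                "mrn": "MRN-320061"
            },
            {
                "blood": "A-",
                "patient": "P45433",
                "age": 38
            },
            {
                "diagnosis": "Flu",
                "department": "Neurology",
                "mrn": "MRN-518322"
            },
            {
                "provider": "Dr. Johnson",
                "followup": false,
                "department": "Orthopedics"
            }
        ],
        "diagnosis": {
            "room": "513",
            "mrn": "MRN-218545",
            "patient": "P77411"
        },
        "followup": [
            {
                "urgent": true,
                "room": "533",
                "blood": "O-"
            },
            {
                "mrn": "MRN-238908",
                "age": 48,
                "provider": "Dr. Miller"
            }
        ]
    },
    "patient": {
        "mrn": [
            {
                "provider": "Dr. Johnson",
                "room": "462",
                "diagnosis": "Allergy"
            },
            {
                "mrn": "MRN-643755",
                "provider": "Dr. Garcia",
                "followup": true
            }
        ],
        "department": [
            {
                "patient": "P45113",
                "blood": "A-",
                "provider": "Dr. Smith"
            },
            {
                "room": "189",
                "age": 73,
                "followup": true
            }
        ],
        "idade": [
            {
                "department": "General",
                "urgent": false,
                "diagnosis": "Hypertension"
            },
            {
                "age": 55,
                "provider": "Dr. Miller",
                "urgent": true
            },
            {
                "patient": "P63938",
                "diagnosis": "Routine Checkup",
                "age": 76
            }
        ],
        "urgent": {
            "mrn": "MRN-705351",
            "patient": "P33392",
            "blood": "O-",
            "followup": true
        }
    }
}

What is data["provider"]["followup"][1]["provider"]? "Dr. Miller"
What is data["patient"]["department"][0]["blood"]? "A-"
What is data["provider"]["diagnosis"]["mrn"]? "MRN-218545"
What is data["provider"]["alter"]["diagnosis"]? "Sprain"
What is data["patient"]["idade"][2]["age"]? 76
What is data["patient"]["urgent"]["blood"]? "O-"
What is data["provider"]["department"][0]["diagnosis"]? "Sprain"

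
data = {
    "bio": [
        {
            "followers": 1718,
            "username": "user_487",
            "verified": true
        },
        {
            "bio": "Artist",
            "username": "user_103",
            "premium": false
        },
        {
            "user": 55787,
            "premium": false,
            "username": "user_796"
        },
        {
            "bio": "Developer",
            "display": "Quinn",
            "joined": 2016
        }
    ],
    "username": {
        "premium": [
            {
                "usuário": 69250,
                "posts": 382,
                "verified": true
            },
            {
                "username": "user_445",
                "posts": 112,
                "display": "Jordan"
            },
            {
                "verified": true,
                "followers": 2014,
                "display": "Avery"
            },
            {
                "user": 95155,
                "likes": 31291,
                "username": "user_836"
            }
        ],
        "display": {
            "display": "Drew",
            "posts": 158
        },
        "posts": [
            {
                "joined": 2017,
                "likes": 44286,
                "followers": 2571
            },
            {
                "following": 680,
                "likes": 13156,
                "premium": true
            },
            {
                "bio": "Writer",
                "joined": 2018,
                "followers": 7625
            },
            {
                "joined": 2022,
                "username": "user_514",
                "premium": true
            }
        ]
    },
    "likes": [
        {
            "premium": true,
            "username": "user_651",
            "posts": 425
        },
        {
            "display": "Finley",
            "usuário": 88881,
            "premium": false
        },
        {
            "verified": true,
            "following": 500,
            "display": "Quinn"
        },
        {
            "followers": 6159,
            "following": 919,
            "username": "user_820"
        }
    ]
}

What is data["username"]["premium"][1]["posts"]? 112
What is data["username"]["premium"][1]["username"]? "user_445"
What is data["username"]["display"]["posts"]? 158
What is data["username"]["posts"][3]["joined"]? 2022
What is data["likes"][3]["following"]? 919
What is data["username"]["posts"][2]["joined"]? 2018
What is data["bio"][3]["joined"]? 2016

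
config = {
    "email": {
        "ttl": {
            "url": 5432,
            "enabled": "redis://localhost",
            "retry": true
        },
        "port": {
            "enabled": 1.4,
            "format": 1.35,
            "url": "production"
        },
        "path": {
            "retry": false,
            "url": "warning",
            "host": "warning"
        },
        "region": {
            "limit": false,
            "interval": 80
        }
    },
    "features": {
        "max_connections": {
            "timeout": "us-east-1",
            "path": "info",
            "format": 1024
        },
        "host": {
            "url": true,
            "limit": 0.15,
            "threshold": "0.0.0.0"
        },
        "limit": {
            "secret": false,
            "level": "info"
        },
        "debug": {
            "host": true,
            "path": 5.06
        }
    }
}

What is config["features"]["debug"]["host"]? True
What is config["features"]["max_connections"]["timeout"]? "us-east-1"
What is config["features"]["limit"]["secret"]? False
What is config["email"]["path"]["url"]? "warning"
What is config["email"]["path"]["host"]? "warning"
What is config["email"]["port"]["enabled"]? 1.4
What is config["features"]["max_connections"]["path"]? "info"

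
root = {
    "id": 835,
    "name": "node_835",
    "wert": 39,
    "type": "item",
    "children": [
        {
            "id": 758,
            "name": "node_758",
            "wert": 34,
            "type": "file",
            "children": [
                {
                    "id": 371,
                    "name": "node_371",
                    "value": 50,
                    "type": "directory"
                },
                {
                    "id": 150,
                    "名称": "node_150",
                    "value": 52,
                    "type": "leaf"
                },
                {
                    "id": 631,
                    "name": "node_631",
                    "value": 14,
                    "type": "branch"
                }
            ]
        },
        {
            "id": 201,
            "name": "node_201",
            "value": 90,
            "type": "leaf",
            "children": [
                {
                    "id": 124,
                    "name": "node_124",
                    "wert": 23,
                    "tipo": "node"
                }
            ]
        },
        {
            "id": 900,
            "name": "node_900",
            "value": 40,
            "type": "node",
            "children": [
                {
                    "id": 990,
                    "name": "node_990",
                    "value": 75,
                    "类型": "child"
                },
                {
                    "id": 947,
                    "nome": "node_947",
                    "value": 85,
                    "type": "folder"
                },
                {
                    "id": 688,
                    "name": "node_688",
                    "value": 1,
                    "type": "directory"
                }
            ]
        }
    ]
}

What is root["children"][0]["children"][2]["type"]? "branch"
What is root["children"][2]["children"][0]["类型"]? "child"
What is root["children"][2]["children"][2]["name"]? "node_688"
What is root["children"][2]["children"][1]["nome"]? "node_947"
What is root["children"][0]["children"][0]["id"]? 371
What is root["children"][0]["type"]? "file"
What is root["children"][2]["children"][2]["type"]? "directory"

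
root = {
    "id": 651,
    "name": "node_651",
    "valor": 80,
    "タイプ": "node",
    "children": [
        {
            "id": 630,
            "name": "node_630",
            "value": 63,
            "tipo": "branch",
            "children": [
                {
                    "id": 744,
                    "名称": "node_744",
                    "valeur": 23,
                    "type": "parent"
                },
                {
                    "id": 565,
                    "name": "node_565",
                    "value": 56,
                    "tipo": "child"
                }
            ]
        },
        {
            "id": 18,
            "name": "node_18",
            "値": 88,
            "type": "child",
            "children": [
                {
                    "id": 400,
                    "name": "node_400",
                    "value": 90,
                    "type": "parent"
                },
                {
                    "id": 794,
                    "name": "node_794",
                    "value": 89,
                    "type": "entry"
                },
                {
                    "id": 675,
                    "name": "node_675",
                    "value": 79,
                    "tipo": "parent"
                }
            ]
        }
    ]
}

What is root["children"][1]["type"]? "child"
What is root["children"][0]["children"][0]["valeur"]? 23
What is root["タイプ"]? "node"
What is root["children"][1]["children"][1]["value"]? 89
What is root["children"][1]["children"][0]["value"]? 90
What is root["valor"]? 80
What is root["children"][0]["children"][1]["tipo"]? "child"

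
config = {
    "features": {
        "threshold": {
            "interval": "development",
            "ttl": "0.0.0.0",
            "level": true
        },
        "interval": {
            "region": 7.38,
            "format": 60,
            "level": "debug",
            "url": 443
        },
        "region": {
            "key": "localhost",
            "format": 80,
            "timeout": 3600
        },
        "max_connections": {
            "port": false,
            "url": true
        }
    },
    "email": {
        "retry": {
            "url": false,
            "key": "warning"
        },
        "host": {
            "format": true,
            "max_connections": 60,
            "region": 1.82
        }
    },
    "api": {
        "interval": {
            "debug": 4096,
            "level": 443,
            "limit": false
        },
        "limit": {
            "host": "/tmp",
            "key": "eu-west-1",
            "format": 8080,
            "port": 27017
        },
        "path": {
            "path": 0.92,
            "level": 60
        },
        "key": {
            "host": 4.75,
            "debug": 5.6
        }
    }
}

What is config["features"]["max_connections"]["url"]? True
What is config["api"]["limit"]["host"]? "/tmp"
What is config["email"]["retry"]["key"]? "warning"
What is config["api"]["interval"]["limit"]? False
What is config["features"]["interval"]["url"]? 443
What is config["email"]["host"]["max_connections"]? 60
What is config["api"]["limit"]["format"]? 8080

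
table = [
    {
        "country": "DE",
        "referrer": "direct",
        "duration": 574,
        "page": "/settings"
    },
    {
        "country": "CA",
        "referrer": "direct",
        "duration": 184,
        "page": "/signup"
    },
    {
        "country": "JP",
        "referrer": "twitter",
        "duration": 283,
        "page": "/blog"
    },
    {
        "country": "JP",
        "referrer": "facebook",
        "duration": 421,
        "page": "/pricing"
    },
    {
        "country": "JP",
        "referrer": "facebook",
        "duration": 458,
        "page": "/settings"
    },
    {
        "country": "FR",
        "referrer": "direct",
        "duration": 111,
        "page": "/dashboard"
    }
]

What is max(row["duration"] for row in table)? 574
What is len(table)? 6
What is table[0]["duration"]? 574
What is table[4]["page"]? "/settings"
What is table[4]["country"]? "JP"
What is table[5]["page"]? "/dashboard"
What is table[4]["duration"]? 458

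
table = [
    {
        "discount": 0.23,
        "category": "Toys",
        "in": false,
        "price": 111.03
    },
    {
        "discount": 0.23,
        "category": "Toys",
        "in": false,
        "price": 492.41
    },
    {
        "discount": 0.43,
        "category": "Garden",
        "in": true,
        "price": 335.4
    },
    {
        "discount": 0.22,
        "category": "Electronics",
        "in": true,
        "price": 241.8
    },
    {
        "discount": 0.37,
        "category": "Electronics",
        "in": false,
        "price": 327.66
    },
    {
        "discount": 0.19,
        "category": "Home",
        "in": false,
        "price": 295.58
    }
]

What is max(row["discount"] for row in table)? 0.43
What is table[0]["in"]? False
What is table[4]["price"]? 327.66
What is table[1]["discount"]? 0.23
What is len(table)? 6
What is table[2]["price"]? 335.4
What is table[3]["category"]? "Electronics"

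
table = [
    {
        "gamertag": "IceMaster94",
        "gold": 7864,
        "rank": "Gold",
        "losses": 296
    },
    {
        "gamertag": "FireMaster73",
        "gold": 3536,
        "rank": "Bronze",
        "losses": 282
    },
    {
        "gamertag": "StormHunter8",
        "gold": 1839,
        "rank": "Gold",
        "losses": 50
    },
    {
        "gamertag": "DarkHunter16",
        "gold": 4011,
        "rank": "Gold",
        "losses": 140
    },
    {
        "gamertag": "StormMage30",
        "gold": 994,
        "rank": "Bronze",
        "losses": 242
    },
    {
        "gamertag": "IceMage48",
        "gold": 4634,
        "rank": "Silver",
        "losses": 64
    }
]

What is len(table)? 6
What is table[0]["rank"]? "Gold"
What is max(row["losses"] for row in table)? 296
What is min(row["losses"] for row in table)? 50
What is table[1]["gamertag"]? "FireMaster73"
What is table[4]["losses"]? 242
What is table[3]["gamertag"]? "DarkHunter16"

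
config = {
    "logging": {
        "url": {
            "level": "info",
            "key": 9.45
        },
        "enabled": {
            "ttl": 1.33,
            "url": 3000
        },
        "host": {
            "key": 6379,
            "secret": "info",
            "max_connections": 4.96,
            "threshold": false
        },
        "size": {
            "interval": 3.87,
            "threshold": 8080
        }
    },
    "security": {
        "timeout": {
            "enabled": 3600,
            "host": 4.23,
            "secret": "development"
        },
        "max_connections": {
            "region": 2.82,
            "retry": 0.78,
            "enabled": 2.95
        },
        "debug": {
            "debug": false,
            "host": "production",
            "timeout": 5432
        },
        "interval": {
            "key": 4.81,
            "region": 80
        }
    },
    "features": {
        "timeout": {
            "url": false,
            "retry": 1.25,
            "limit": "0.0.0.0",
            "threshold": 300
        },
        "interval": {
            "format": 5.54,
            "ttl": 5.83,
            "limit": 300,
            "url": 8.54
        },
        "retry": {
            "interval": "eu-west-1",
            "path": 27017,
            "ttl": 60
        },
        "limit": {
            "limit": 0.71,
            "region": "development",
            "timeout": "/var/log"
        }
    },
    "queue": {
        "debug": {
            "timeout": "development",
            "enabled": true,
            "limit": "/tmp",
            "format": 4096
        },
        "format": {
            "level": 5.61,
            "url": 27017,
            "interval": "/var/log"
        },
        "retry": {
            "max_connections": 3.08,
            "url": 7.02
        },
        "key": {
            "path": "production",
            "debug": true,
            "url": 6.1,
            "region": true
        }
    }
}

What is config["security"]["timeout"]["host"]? 4.23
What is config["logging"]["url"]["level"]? "info"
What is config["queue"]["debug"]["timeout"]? "development"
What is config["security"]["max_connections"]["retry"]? 0.78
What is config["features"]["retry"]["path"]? 27017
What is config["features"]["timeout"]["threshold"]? 300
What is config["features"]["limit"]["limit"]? 0.71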